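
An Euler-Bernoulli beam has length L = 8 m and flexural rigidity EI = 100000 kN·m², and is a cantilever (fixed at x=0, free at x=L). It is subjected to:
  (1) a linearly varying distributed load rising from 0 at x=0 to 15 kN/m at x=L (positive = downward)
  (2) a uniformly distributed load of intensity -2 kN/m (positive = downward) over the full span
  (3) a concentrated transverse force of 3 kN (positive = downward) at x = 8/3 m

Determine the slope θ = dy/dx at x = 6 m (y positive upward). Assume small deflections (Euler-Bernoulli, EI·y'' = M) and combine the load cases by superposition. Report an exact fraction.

θ(6) = -9407/1200000 rad

Load 1 — triangular load w₀=15 kN/m (0→w₀ over full span):
  θ_1 = (w₀Lx²/4-w₀L²x/3-w₀x⁴/(24L))/EI = (15·8·6²/4-15·8²·6/3-15·6⁴/(24·8))/100000 = -753/80000 rad
Load 2 — uniform load w=-2 kN/m over full span:
  θ_2 = -wx(x²-3Lx+3L²)/(6EI) = -(-2)·6·(6²-3·8·6+3·8²)/(6·100000) = 21/12500 rad
Load 3 — point force P=3 kN at a=8/3 m (b=L-a=16/3):
  θ_3 = -Pa²/(2EI)  [x>a] = -3·(8/3)²/(2·100000) = -1/9375 rad
Superposition: θ = Σ θ_i = -9407/1200000 rad ≈ -0.007839 rad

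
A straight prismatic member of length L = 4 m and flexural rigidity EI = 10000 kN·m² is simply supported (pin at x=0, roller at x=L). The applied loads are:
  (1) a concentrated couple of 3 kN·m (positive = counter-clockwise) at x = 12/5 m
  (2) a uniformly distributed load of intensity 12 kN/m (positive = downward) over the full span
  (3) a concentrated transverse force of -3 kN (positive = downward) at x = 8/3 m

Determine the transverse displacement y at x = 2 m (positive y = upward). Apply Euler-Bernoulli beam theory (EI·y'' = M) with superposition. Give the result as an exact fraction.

Load 1 — applied couple M₀=3 kN·m at a=12/5 m (b=L-a=8/5):
  y_1 = (M₀x³/(6L)+C₁x)/EI  [x≤a] with C₁=M₀(3b²-L²)/(6L)=-26/25 = (3·2³/(6·4)+(-26/25)·2)/10000 = -27/250000 m
Load 2 — uniform load w=12 kN/m over full span:
  y_2 = -wx(L³-2Lx²+x³)/(24EI) = -12·2·(4³-2·4·2²+2³)/(24·10000) = -1/250 m
Load 3 — point force P=-3 kN at a=8/3 m (b=L-a=4/3):
  y_3 = -Pbx(L²-b²-x²)/(6LEI)  [x≤a] = -(-3)·(4/3)·2·(4²-(4/3)²-2²)/(6·4·10000) = 23/67500 m
Superposition: y = Σ y_i = -25429/6750000 m ≈ -0.003767 m

y(2) = -25429/6750000 m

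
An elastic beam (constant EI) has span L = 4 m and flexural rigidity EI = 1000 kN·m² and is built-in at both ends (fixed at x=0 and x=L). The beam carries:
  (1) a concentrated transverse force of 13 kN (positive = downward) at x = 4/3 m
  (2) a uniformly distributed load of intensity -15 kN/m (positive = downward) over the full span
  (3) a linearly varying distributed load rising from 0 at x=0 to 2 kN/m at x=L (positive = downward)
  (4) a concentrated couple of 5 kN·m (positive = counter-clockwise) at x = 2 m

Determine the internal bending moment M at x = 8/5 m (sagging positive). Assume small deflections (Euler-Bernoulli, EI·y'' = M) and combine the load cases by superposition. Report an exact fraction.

Load 1 — point force P=13 kN at a=4/3 m (b=L-a=8/3):
  M_1 = Pa²(a+3b)(L-x)/L³ - Pa²b/L²  [x>a] = 13·(4/3)²·((4/3)+3·(8/3))·(4-(8/5))/4³ - 13·(4/3)²·(8/3)/4² = 572/135 kN·m
Load 2 — uniform load w=-15 kN/m over full span:
  M_2 = wLx/2 - wL²/12 - wx²/2 = (-15)·4·(8/5)/2 - (-15)·4²/12 - (-15)·(8/5)²/2 = -44/5 kN·m
Load 3 — triangular load w₀=2 kN/m (0→w₀ over full span):
  M_3 = 3w₀Lx/20 - w₀L²/30 - w₀x³/(6L) = 3·2·4·(8/5)/20 - 2·4²/30 - 2·(8/5)³/(6·4) = 64/125 kN·m
Load 4 — applied couple M₀=5 kN·m at a=2 m (b=L-a=2):
  M_4 = R_Ax - M_A  [x≤a] with R_A=15/8, M_A=5/4 = (15/8)·(8/5) - (5/4) = 7/4 kN·m
Superposition: M = Σ M_i = -31063/13500 kN·m ≈ -2.300963 kN·m

M(8/5) = -31063/13500 kN·m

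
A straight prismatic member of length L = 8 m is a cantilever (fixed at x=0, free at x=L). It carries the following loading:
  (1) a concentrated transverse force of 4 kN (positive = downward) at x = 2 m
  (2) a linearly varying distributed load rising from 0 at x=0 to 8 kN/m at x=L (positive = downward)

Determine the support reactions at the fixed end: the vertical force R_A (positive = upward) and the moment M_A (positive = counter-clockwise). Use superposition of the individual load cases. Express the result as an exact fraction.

Load 1 — point force P=4 kN at a=2 m (b=L-a=6):
  R_A = P = 4 kN
  M_A = Pa = 4·2 = 8 kN·m
Load 2 — triangular load w₀=8 kN/m (0→w₀ over full span):
  R_A = w₀L/2 = 8·8/2 = 32 kN
  M_A = w₀L²/3 = 8·8²/3 = 512/3 kN·m
Superposition: R_A = 36 kN, M_A = 536/3 kN·m

R_A = 36 kN, M_A = 536/3 kN·m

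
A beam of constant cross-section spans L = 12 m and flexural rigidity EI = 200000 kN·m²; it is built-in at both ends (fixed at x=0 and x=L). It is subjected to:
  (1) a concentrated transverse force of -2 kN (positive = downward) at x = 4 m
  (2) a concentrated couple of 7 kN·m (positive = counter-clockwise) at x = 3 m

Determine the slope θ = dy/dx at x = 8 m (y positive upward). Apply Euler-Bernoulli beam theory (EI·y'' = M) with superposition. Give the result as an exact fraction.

θ(8) = -349/10800000 rad

Load 1 — point force P=-2 kN at a=4 m (b=L-a=8):
  θ_1 = Pa²(L-x)(2bL-(3b+a)(L-x))/(2L³EI)  [x>a] = (-2)·4²·(12-8)·(2·8·12-(3·8+4)·(12-8))/(2·12³·200000) = -1/67500 rad
Load 2 — applied couple M₀=7 kN·m at a=3 m (b=L-a=9):
  θ_2 = (R_Ax²/2 - M_Ax - M₀(x-a))/EI  [x>a] with R_A=21/32, M_A=-21/16 = ((21/32)·8²/2 - (-21/16)·8 - 7·(8-3))/200000 = -7/400000 rad
Superposition: θ = Σ θ_i = -349/10800000 rad ≈ -0.000032 rad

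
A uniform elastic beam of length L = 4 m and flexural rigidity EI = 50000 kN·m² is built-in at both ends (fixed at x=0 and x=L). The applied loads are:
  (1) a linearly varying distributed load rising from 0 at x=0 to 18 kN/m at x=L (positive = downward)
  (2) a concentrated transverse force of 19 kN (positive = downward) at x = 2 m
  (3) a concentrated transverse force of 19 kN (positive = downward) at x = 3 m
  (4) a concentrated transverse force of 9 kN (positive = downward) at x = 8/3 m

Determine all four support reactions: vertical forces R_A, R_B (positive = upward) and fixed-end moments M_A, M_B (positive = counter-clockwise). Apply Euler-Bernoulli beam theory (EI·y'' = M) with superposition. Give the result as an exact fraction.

Load 1 — triangular load w₀=18 kN/m (0→w₀ over full span):
  R_A = 3w₀L/20 = 3·18·4/20 = 54/5 kN
  M_A = w₀L²/30 = 18·4²/30 = 48/5 kN·m
  R_B = 7w₀L/20 = 7·18·4/20 = 126/5 kN
  M_B = -w₀L²/20 = -18·4²/20 = -72/5 kN·m
Load 2 — point force P=19 kN at a=2 m (b=L-a=2):
  R_A = Pb²(3a+b)/L³ = 19·2²·(3·2+2)/4³ = 19/2 kN
  M_A = Pab²/L² = 19·2·2²/4² = 19/2 kN·m
  R_B = Pa²(a+3b)/L³ = 19·2²·(2+3·2)/4³ = 19/2 kN
  M_B = -Pa²b/L² = -19·2²·2/4² = -19/2 kN·m
Load 3 — point force P=19 kN at a=3 m (b=L-a=1):
  R_A = Pb²(3a+b)/L³ = 19·1²·(3·3+1)/4³ = 95/32 kN
  M_A = Pab²/L² = 19·3·1²/4² = 57/16 kN·m
  R_B = Pa²(a+3b)/L³ = 19·3²·(3+3·1)/4³ = 513/32 kN
  M_B = -Pa²b/L² = -19·3²·1/4² = -171/16 kN·m
Load 4 — point force P=9 kN at a=8/3 m (b=L-a=4/3):
  R_A = Pb²(3a+b)/L³ = 9·(4/3)²·(3·(8/3)+(4/3))/4³ = 7/3 kN
  M_A = Pab²/L² = 9·(8/3)·(4/3)²/4² = 8/3 kN·m
  R_B = Pa²(a+3b)/L³ = 9·(8/3)²·((8/3)+3·(4/3))/4³ = 20/3 kN
  M_B = -Pa²b/L² = -9·(8/3)²·(4/3)/4² = -16/3 kN·m
Superposition: R_A = 12289/480 kN, M_A = 6079/240 kN·m, R_B = 27551/480 kN, M_B = -9581/240 kN·m

R_A = 12289/480 kN, M_A = 6079/240 kN·m, R_B = 27551/480 kN, M_B = -9581/240 kN·m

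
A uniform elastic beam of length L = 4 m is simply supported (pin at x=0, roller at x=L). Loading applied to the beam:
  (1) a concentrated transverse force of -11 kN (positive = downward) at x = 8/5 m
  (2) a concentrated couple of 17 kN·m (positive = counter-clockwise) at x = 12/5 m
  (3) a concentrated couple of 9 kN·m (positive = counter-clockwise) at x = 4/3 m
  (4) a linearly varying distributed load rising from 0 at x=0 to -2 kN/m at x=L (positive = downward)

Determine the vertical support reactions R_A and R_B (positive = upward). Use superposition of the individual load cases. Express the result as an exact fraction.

R_A = -43/30 kN, R_B = -407/30 kN

Load 1 — point force P=-11 kN at a=8/5 m (b=L-a=12/5):
  R_A = Pb/L = (-11)·(12/5)/4 = -33/5 kN
  R_B = Pa/L = (-11)·(8/5)/4 = -22/5 kN
Load 2 — applied couple M₀=17 kN·m at a=12/5 m (b=L-a=8/5):
  R_A = M₀/L = 17/4 kN
  R_B = -M₀/L = -17/4 kN
Load 3 — applied couple M₀=9 kN·m at a=4/3 m (b=L-a=8/3):
  R_A = M₀/L = 9/4 kN
  R_B = -M₀/L = -9/4 kN
Load 4 — triangular load w₀=-2 kN/m (0→w₀ over full span):
  R_A = w₀L/6 = (-2)·4/6 = -4/3 kN
  R_B = w₀L/3 = (-2)·4/3 = -8/3 kN
Superposition: R_A = -43/30 kN, R_B = -407/30 kN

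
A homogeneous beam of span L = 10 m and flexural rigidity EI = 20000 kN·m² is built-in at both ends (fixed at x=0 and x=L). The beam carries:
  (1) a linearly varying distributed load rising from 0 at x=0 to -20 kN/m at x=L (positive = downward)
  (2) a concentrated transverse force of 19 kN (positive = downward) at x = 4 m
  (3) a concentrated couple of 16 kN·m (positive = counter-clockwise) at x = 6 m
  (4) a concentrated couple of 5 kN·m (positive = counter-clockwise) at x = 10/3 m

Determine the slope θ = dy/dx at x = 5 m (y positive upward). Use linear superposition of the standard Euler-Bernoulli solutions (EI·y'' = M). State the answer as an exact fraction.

Load 1 — triangular load w₀=-20 kN/m (0→w₀ over full span):
  θ_1 = -w₀(2x(L-x)(L-2x)(x+2L)+x²(L-x)²)/(120LEI) = -(-20)·(2·5·(10-5)·(10-2·5)·(5+2·10)+5²·(10-5)²)/(120·10·20000) = 1/1920 rad
Load 2 — point force P=19 kN at a=4 m (b=L-a=6):
  θ_2 = Pa²(L-x)(2bL-(3b+a)(L-x))/(2L³EI)  [x>a] = 19·4²·(10-5)·(2·6·10-(3·6+4)·(10-5))/(2·10³·20000) = 19/50000 rad
Load 3 — applied couple M₀=16 kN·m at a=6 m (b=L-a=4):
  θ_3 = (R_Ax²/2 - M_Ax)/EI  [x≤a] with R_A=288/125, M_A=128/25 = ((288/125)·5²/2 - (128/25)·5)/20000 = 1/6250 rad
Load 4 — applied couple M₀=5 kN·m at a=10/3 m (b=L-a=20/3):
  θ_4 = (R_Ax²/2 - M_Ax - M₀(x-a))/EI  [x>a] with R_A=2/3, M_A=0 = ((2/3)·5²/2 - 0·5 - 5·(5-(10/3)))/20000 = 0 rad
Superposition: θ = Σ θ_i = 1273/1200000 rad ≈ 0.001061 rad

θ(5) = 1273/1200000 rad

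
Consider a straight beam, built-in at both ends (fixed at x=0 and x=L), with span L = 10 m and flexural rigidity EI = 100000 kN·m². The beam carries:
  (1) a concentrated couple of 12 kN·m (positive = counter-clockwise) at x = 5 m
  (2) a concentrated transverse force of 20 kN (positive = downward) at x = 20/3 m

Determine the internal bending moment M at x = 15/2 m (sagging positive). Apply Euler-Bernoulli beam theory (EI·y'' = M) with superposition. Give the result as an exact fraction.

Load 1 — applied couple M₀=12 kN·m at a=5 m (b=L-a=5):
  M_1 = R_Ax - M_A - M₀  [x>a] with R_A=9/5, M_A=3 = (9/5)·(15/2) - 3 - 12 = -3/2 kN·m
Load 2 — point force P=20 kN at a=20/3 m (b=L-a=10/3):
  M_2 = Pa²(a+3b)(L-x)/L³ - Pa²b/L²  [x>a] = 20·(20/3)²·((20/3)+3·(10/3))·(10-(15/2))/10³ - 20·(20/3)²·(10/3)/10² = 200/27 kN·m
Superposition: M = Σ M_i = 319/54 kN·m ≈ 5.907407 kN·m

M(15/2) = 319/54 kN·m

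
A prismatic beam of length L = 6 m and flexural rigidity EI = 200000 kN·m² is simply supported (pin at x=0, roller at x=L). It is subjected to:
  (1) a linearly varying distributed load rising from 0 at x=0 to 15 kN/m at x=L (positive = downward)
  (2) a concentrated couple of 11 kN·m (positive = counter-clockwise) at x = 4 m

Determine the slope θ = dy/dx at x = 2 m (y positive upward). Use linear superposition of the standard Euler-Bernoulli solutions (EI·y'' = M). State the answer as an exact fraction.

θ(2) = -23/120000 rad

Load 1 — triangular load w₀=15 kN/m (0→w₀ over full span):
  θ_1 = -w₀(7L⁴-30L²x²+15x⁴)/(360LEI) = -15·(7·6⁴-30·6²·2²+15·2⁴)/(360·6·200000) = -13/75000 rad
Load 2 — applied couple M₀=11 kN·m at a=4 m (b=L-a=2):
  θ_2 = (M₀x²/(2L)+C₁)/EI  [x≤a] with C₁=M₀(3b²-L²)/(6L)=-22/3 = (11·2²/(2·6)+(-22/3))/200000 = -11/600000 rad
Superposition: θ = Σ θ_i = -23/120000 rad ≈ -0.000192 rad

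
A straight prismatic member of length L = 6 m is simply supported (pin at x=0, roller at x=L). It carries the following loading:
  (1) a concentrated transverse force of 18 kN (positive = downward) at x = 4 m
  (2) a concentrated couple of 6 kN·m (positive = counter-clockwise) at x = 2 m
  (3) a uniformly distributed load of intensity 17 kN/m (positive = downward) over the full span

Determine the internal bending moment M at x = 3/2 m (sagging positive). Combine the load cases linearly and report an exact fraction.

Load 1 — point force P=18 kN at a=4 m (b=L-a=2):
  M_1 = Pbx/L  [x≤a] = 18·2·(3/2)/6 = 9 kN·m
Load 2 — applied couple M₀=6 kN·m at a=2 m (b=L-a=4):
  M_2 = M₀x/L  [x≤a] = 6·(3/2)/6 = 3/2 kN·m
Load 3 — uniform load w=17 kN/m over full span:
  M_3 = wx(L-x)/2 = 17·(3/2)·(6-(3/2))/2 = 459/8 kN·m
Superposition: M = Σ M_i = 543/8 kN·m ≈ 67.875000 kN·m

M(3/2) = 543/8 kN·m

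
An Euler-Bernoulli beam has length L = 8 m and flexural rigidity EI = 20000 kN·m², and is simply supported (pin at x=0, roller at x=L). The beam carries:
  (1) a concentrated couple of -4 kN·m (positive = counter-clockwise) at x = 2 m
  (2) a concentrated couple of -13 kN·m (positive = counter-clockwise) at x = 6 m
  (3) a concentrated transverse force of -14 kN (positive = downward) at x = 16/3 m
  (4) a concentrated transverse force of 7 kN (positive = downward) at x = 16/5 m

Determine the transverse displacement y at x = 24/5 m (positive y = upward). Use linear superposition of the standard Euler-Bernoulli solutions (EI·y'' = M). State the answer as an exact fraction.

y(24/5) = 741583/168750000 m

Load 1 — applied couple M₀=-4 kN·m at a=2 m (b=L-a=6):
  y_1 = (M₀x³/(6L)-M₀(x-a)²/2+C₁x)/EI  [x>a] with C₁=M₀(3b²-L²)/(6L)=-11/3 = ((-4)·(24/5)³/(6·8)-(-4)·((24/5)-2)²/2+(-11/3)·(24/5))/20000 = -87/156250 m
Load 2 — applied couple M₀=-13 kN·m at a=6 m (b=L-a=2):
  y_2 = (M₀x³/(6L)+C₁x)/EI  [x≤a] with C₁=M₀(3b²-L²)/(6L)=169/12 = ((-13)·(24/5)³/(6·8)+(169/12)·(24/5))/20000 = 2353/1250000 m
Load 3 — point force P=-14 kN at a=16/3 m (b=L-a=8/3):
  y_3 = -Pbx(L²-b²-x²)/(6LEI)  [x≤a] = -(-14)·(8/3)·(24/5)·(8²-(8/3)²-(24/5)²)/(6·8·20000) = 13328/2109375 m
Load 4 — point force P=7 kN at a=16/5 m (b=L-a=24/5):
  y_4 = -Pa(L-x)(2Lx-a²-x²)/(6LEI)  [x>a] = -7·(16/5)·(8-(24/5))·(2·8·(24/5)-(16/5)²-(24/5)²)/(6·8·20000) = -3808/1171875 m
Superposition: y = Σ y_i = 741583/168750000 m ≈ 0.004395 m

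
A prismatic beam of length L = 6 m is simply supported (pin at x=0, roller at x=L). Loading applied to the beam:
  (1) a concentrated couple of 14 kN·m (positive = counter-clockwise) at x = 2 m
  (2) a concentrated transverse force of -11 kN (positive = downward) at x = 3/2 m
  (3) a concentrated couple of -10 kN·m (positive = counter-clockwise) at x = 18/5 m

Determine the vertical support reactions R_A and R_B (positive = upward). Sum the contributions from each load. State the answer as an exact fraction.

Load 1 — applied couple M₀=14 kN·m at a=2 m (b=L-a=4):
  R_A = M₀/L = 14/6 = 7/3 kN
  R_B = -M₀/L = -14/6 = -7/3 kN
Load 2 — point force P=-11 kN at a=3/2 m (b=L-a=9/2):
  R_A = Pb/L = (-11)·(9/2)/6 = -33/4 kN
  R_B = Pa/L = (-11)·(3/2)/6 = -11/4 kN
Load 3 — applied couple M₀=-10 kN·m at a=18/5 m (b=L-a=12/5):
  R_A = M₀/L = (-10)/6 = -5/3 kN
  R_B = -M₀/L = -(-10)/6 = 5/3 kN
Superposition: R_A = -91/12 kN, R_B = -41/12 kN

R_A = -91/12 kN, R_B = -41/12 kN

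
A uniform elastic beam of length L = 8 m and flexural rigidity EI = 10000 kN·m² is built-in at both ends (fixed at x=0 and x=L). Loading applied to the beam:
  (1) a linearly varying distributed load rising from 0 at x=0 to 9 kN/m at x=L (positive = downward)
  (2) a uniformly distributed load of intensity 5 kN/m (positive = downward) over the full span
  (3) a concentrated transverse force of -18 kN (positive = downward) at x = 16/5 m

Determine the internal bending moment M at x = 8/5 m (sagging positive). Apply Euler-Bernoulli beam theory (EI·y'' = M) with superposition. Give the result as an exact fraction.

M(8/5) = -3152/1875 kN·m

Load 1 — triangular load w₀=9 kN/m (0→w₀ over full span):
  M_1 = 3w₀Lx/20 - w₀L²/30 - w₀x³/(6L) = 3·9·8·(8/5)/20 - 9·8²/30 - 9·(8/5)³/(6·8) = -336/125 kN·m
Load 2 — uniform load w=5 kN/m over full span:
  M_2 = wLx/2 - wL²/12 - wx²/2 = 5·8·(8/5)/2 - 5·8²/12 - 5·(8/5)²/2 = -16/15 kN·m
Load 3 — point force P=-18 kN at a=16/5 m (b=L-a=24/5):
  M_3 = Pb²(3a+b)x/L³ - Pab²/L²  [x≤a] = (-18)·(24/5)²·(3·(16/5)+(24/5))·(8/5)/8³ - (-18)·(16/5)·(24/5)²/8² = 1296/625 kN·m
Superposition: M = Σ M_i = -3152/1875 kN·m ≈ -1.681067 kN·m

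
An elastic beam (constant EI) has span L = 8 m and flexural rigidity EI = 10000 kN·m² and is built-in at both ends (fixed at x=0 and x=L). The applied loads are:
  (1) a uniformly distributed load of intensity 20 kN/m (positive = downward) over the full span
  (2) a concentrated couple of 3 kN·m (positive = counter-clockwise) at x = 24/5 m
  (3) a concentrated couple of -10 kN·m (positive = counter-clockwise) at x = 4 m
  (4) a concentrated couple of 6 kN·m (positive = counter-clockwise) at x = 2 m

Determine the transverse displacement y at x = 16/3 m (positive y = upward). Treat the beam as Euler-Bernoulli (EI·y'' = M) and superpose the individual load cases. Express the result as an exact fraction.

Load 1 — uniform load w=20 kN/m over full span:
  y_1 = -wx²(L-x)²/(24EI) = -20·(16/3)²·(8-(16/3))²/(24·10000) = -512/30375 m
Load 2 — applied couple M₀=3 kN·m at a=24/5 m (b=L-a=16/5):
  y_2 = (R_Ax³/6 - M_Ax²/2 - M₀(x-a)²/2)/EI  [x>a] with R_A=27/50, M_A=24/25 = ((27/50)·(16/3)³/6 - (24/25)·(16/3)²/2 - 3·((16/3)-(24/5))²/2)/10000 = -2/46875 m
Load 3 — applied couple M₀=-10 kN·m at a=4 m (b=L-a=4):
  y_3 = (R_Ax³/6 - M_Ax²/2 - M₀(x-a)²/2)/EI  [x>a] with R_A=-15/8, M_A=-5/2 = ((-15/8)·(16/3)³/6 - (-5/2)·(16/3)²/2 - (-10)·((16/3)-4)²/2)/10000 = -1/3375 m
Load 4 — applied couple M₀=6 kN·m at a=2 m (b=L-a=6):
  y_4 = (R_Ax³/6 - M_Ax²/2 - M₀(x-a)²/2)/EI  [x>a] with R_A=27/32, M_A=-9/8 = ((27/32)·(16/3)³/6 - (-9/8)·(16/3)²/2 - 6·((16/3)-2)²/2)/10000 = 1/2500 m
Superposition: y = Σ y_i = -255073/15187500 m ≈ -0.016795 m

y(16/3) = -255073/15187500 m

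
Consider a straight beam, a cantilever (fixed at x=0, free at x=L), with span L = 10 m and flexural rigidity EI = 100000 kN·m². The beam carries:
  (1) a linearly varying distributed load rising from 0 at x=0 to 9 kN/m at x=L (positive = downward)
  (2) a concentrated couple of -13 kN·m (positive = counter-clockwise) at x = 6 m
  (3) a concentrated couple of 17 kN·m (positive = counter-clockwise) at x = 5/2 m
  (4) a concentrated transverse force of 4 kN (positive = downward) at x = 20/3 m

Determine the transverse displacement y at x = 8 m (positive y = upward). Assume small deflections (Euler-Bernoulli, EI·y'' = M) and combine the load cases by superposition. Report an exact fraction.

y(8) = -107283937/1620000000 m

Load 1 — triangular load w₀=9 kN/m (0→w₀ over full span):
  y_1 = (w₀Lx³/12-w₀L²x²/6-w₀x⁵/(120L))/EI = (9·10·8³/12-9·10²·8²/6-9·8⁵/(120·10))/100000 = -4692/78125 m
Load 2 — applied couple M₀=-13 kN·m at a=6 m (b=L-a=4):
  y_2 = M₀a(2x-a)/(2EI)  [x>a] = (-13)·6·(2·8-6)/(2·100000) = -39/10000 m
Load 3 — applied couple M₀=17 kN·m at a=5/2 m (b=L-a=15/2):
  y_3 = M₀a(2x-a)/(2EI)  [x>a] = 17·(5/2)·(2·8-(5/2))/(2·100000) = 459/160000 m
Load 4 — point force P=4 kN at a=20/3 m (b=L-a=10/3):
  y_4 = -Pa²(3x-a)/(6EI)  [x>a] = -4·(20/3)²·(3·8-(20/3))/(6·100000) = -52/10125 m
Superposition: y = Σ y_i = -107283937/1620000000 m ≈ -0.066225 m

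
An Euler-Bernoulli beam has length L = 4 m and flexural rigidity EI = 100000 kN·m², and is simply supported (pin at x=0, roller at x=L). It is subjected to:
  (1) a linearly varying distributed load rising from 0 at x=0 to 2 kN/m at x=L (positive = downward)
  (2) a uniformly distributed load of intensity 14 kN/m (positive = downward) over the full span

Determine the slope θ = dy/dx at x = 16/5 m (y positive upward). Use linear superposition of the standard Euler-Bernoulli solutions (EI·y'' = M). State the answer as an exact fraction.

Load 1 — triangular load w₀=2 kN/m (0→w₀ over full span):
  θ_1 = -w₀(7L⁴-30L²x²+15x⁴)/(360LEI) = -2·(7·4⁴-30·4²·(16/5)²+15·(16/5)⁴)/(360·4·100000) = 757/35156250 rad
Load 2 — uniform load w=14 kN/m over full span:
  θ_2 = -w(L³-6Lx²+4x³)/(24EI) = -14·(4³-6·4·(16/5)²+4·(16/5)³)/(24·100000) = 231/781250 rad
Superposition: θ = Σ θ_i = 5576/17578125 rad ≈ 0.000317 rad

θ(16/5) = 5576/17578125 rad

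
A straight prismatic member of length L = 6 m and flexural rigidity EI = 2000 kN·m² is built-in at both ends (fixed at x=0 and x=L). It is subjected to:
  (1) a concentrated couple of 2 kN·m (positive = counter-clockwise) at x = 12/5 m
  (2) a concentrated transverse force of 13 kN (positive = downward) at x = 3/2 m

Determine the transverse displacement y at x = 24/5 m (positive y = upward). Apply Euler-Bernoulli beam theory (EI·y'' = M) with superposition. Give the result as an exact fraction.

y(24/5) = -86247/100000000 m

Load 1 — applied couple M₀=2 kN·m at a=12/5 m (b=L-a=18/5):
  y_1 = (R_Ax³/6 - M_Ax²/2 - M₀(x-a)²/2)/EI  [x>a] with R_A=12/25, M_A=6/25 = ((12/25)·(24/5)³/6 - (6/25)·(24/5)²/2 - 2·((24/5)-(12/5))²/2)/2000 = 63/390625 m
Load 2 — point force P=13 kN at a=3/2 m (b=L-a=9/2):
  y_2 = -Pa²(L-x)²(3bL-(3b+a)(L-x))/(6L³EI)  [x>a] = -13·(3/2)²·(6-(24/5))²·(3·(9/2)·6-(3·(9/2)+(3/2))·(6-(24/5)))/(6·6³·2000) = -819/800000 m
Superposition: y = Σ y_i = -86247/100000000 m ≈ -0.000862 m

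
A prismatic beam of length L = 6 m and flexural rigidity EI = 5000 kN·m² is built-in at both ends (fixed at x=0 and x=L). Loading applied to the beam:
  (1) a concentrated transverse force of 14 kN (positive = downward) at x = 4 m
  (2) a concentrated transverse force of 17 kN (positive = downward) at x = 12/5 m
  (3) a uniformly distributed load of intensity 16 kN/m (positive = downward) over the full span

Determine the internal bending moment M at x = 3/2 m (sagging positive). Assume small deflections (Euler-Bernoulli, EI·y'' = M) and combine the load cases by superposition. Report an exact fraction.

M(3/2) = 15881/2250 kN·m

Load 1 — point force P=14 kN at a=4 m (b=L-a=2):
  M_1 = Pb²(3a+b)x/L³ - Pab²/L²  [x≤a] = 14·2²·(3·4+2)·(3/2)/6³ - 14·4·2²/6² = -7/9 kN·m
Load 2 — point force P=17 kN at a=12/5 m (b=L-a=18/5):
  M_2 = Pb²(3a+b)x/L³ - Pab²/L²  [x≤a] = 17·(18/5)²·(3·(12/5)+(18/5))·(3/2)/6³ - 17·(12/5)·(18/5)²/6² = 459/250 kN·m
Load 3 — uniform load w=16 kN/m over full span:
  M_3 = wLx/2 - wL²/12 - wx²/2 = 16·6·(3/2)/2 - 16·6²/12 - 16·(3/2)²/2 = 6 kN·m
Superposition: M = Σ M_i = 15881/2250 kN·m ≈ 7.058222 kN·m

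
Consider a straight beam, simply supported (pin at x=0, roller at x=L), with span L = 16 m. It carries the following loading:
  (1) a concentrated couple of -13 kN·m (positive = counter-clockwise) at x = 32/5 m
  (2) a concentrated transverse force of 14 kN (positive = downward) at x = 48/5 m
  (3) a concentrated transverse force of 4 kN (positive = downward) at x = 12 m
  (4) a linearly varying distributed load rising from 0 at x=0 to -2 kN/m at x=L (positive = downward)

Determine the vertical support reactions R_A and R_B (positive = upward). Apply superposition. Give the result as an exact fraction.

Load 1 — applied couple M₀=-13 kN·m at a=32/5 m (b=L-a=48/5):
  R_A = M₀/L = (-13)/16 = -13/16 kN
  R_B = -M₀/L = -(-13)/16 = 13/16 kN
Load 2 — point force P=14 kN at a=48/5 m (b=L-a=32/5):
  R_A = Pb/L = 14·(32/5)/16 = 28/5 kN
  R_B = Pa/L = 14·(48/5)/16 = 42/5 kN
Load 3 — point force P=4 kN at a=12 m (b=L-a=4):
  R_A = Pb/L = 4·4/16 = 1 kN
  R_B = Pa/L = 4·12/16 = 3 kN
Load 4 — triangular load w₀=-2 kN/m (0→w₀ over full span):
  R_A = w₀L/6 = (-2)·16/6 = -16/3 kN
  R_B = w₀L/3 = (-2)·16/3 = -32/3 kN
Superposition: R_A = 109/240 kN, R_B = 371/240 kN

R_A = 109/240 kN, R_B = 371/240 kN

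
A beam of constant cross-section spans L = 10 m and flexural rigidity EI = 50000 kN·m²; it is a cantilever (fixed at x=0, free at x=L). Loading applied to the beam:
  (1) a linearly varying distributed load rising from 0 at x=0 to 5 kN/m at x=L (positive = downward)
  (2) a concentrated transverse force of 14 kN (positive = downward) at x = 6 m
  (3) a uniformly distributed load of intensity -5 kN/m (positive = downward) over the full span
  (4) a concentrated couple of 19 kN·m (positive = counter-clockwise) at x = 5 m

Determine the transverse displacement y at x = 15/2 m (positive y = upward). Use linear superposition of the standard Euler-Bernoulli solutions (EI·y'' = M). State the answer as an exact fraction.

Load 1 — triangular load w₀=5 kN/m (0→w₀ over full span):
  y_1 = (w₀Lx³/12-w₀L²x²/6-w₀x⁵/(120L))/EI = (5·10·(15/2)³/12-5·10²·(15/2)²/6-5·(15/2)⁵/(120·10))/50000 = -2481/40960 m
Load 2 — point force P=14 kN at a=6 m (b=L-a=4):
  y_2 = -Pa²(3x-a)/(6EI)  [x>a] = -14·6²·(3·(15/2)-6)/(6·50000) = -693/25000 m
Load 3 — uniform load w=-5 kN/m over full span:
  y_3 = -wx²(x²-4Lx+6L²)/(24EI) = -(-5)·(15/2)²·((15/2)²-4·10·(15/2)+6·10²)/(24·50000) = 171/2048 m
Load 4 — applied couple M₀=19 kN·m at a=5 m (b=L-a=5):
  y_4 = M₀a(2x-a)/(2EI)  [x>a] = 19·5·(2·(15/2)-5)/(2·50000) = 19/2000 m
Superposition: y = Σ y_i = 120443/25600000 m ≈ 0.004705 m

y(15/2) = 120443/25600000 m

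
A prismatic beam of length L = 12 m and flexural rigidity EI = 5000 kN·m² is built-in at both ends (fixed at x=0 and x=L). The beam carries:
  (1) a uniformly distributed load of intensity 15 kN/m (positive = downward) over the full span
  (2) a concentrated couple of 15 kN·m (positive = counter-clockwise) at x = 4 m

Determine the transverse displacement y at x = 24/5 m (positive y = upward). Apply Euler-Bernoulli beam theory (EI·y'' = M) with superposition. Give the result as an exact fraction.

y(24/5) = -11259/78125 m

Load 1 — uniform load w=15 kN/m over full span:
  y_1 = -wx²(L-x)²/(24EI) = -15·(24/5)²·(12-(24/5))²/(24·5000) = -11664/78125 m
Load 2 — applied couple M₀=15 kN·m at a=4 m (b=L-a=8):
  y_2 = (R_Ax³/6 - M_Ax²/2 - M₀(x-a)²/2)/EI  [x>a] with R_A=5/3, M_A=0 = ((5/3)·(24/5)³/6 - 0·(24/5)²/2 - 15·((24/5)-4)²/2)/5000 = 81/15625 m
Superposition: y = Σ y_i = -11259/78125 m ≈ -0.144115 m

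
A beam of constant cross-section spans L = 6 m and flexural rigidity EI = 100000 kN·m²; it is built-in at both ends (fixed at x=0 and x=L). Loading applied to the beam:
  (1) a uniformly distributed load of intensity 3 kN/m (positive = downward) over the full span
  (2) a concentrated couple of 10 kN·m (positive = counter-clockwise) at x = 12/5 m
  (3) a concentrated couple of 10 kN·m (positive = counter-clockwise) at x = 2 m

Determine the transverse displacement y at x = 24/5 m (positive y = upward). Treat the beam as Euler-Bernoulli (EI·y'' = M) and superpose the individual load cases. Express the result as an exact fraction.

y(24/5) = -121/15625000 m

Load 1 — uniform load w=3 kN/m over full span:
  y_1 = -wx²(L-x)²/(24EI) = -3·(24/5)²·(6-(24/5))²/(24·100000) = -81/1953125 m
Load 2 — applied couple M₀=10 kN·m at a=12/5 m (b=L-a=18/5):
  y_2 = (R_Ax³/6 - M_Ax²/2 - M₀(x-a)²/2)/EI  [x>a] with R_A=12/5, M_A=6/5 = ((12/5)·(24/5)³/6 - (6/5)·(24/5)²/2 - 10·((24/5)-(12/5))²/2)/100000 = 63/3906250 m
Load 3 — applied couple M₀=10 kN·m at a=2 m (b=L-a=4):
  y_3 = (R_Ax³/6 - M_Ax²/2 - M₀(x-a)²/2)/EI  [x>a] with R_A=20/9, M_A=0 = ((20/9)·(24/5)³/6 - 0·(24/5)²/2 - 10·((24/5)-2)²/2)/100000 = 11/625000 m
Superposition: y = Σ y_i = -121/15625000 m ≈ -0.000008 m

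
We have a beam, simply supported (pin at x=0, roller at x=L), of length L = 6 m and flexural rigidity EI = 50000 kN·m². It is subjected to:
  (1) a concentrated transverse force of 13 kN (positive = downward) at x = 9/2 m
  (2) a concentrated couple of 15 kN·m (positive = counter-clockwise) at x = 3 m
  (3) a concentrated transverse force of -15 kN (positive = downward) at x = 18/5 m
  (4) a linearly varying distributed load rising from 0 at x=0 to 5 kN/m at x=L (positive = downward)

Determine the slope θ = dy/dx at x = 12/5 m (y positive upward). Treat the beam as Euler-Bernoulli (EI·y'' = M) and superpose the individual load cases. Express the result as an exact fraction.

θ(12/5) = -1053/200000000 rad

Load 1 — point force P=13 kN at a=9/2 m (b=L-a=3/2):
  θ_1 = -Pb(L²-b²-3x²)/(6LEI)  [x≤a] = -13·(3/2)·(6²-(3/2)²-3·(12/5)²)/(6·6·50000) = -7137/40000000 rad
Load 2 — applied couple M₀=15 kN·m at a=3 m (b=L-a=3):
  θ_2 = (M₀x²/(2L)+C₁)/EI  [x≤a] with C₁=M₀(3b²-L²)/(6L)=-15/4 = (15·(12/5)²/(2·6)+(-15/4))/50000 = 69/1000000 rad
Load 3 — point force P=-15 kN at a=18/5 m (b=L-a=12/5):
  θ_3 = -Pb(L²-b²-3x²)/(6LEI)  [x≤a] = -(-15)·(12/5)·(6²-(12/5)²-3·(12/5)²)/(6·6·50000) = 81/312500 rad
Load 4 — triangular load w₀=5 kN/m (0→w₀ over full span):
  θ_4 = -w₀(7L⁴-30L²x²+15x⁴)/(360LEI) = -5·(7·6⁴-30·6²·(12/5)²+15·(12/5)⁴)/(360·6·50000) = -969/6250000 rad
Superposition: θ = Σ θ_i = -1053/200000000 rad ≈ -0.000005 rad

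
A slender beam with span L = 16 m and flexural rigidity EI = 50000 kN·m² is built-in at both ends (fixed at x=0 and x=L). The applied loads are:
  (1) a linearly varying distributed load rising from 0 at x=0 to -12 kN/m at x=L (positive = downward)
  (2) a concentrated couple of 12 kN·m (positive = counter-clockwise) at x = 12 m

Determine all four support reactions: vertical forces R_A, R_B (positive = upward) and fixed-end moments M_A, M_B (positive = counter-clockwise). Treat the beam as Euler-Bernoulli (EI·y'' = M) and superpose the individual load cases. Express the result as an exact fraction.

R_A = -4473/160 kN, M_A = -1973/20 kN·m, R_B = -10887/160 kN, M_B = 3027/20 kN·m

Load 1 — triangular load w₀=-12 kN/m (0→w₀ over full span):
  R_A = 3w₀L/20 = 3·(-12)·16/20 = -144/5 kN
  M_A = w₀L²/30 = (-12)·16²/30 = -512/5 kN·m
  R_B = 7w₀L/20 = 7·(-12)·16/20 = -336/5 kN
  M_B = -w₀L²/20 = -(-12)·16²/20 = 768/5 kN·m
Load 2 — applied couple M₀=12 kN·m at a=12 m (b=L-a=4):
  R_A = 6M₀ab/L³ = 6·12·12·4/16³ = 27/32 kN
  M_A = M₀b(2a-b)/L² = 12·4·(2·12-4)/16² = 15/4 kN·m
  R_B = -6M₀ab/L³ = -6·12·12·4/16³ = -27/32 kN
  M_B = M₀a(2b-a)/L² = 12·12·(2·4-12)/16² = -9/4 kN·m
Superposition: R_A = -4473/160 kN, M_A = -1973/20 kN·m, R_B = -10887/160 kN, M_B = 3027/20 kN·m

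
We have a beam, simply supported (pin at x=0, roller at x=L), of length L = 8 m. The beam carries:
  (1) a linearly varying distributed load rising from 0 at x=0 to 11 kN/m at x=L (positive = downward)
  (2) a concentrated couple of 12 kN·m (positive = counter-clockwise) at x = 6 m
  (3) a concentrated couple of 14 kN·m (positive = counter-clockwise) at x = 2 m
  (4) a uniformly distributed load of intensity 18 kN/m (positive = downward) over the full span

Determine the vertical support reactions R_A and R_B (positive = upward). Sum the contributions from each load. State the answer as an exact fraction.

R_A = 1079/12 kN, R_B = 1177/12 kN

Load 1 — triangular load w₀=11 kN/m (0→w₀ over full span):
  R_A = w₀L/6 = 11·8/6 = 44/3 kN
  R_B = w₀L/3 = 11·8/3 = 88/3 kN
Load 2 — applied couple M₀=12 kN·m at a=6 m (b=L-a=2):
  R_A = M₀/L = 12/8 = 3/2 kN
  R_B = -M₀/L = -12/8 = -3/2 kN
Load 3 — applied couple M₀=14 kN·m at a=2 m (b=L-a=6):
  R_A = M₀/L = 14/8 = 7/4 kN
  R_B = -M₀/L = -14/8 = -7/4 kN
Load 4 — uniform load w=18 kN/m over full span:
  R_A = wL/2 = 18·8/2 = 72 kN
  R_B = wL/2 = 18·8/2 = 72 kN
Superposition: R_A = 1079/12 kN, R_B = 1177/12 kN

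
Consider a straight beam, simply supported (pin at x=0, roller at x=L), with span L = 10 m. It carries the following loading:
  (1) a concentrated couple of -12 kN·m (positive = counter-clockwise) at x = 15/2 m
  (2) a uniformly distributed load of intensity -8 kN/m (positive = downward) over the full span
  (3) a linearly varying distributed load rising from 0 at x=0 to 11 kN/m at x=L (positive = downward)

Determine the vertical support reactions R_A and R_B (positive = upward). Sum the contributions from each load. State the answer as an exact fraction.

R_A = -343/15 kN, R_B = -32/15 kN

Load 1 — applied couple M₀=-12 kN·m at a=15/2 m (b=L-a=5/2):
  R_A = M₀/L = (-12)/10 = -6/5 kN
  R_B = -M₀/L = -(-12)/10 = 6/5 kN
Load 2 — uniform load w=-8 kN/m over full span:
  R_A = wL/2 = (-8)·10/2 = -40 kN
  R_B = wL/2 = (-8)·10/2 = -40 kN
Load 3 — triangular load w₀=11 kN/m (0→w₀ over full span):
  R_A = w₀L/6 = 11·10/6 = 55/3 kN
  R_B = w₀L/3 = 11·10/3 = 110/3 kN
Superposition: R_A = -343/15 kN, R_B = -32/15 kN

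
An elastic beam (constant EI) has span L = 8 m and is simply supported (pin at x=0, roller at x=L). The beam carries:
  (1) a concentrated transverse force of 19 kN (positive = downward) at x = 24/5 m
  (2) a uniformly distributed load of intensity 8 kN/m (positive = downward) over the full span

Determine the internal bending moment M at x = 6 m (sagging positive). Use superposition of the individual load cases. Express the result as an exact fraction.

M(6) = 354/5 kN·m

Load 1 — point force P=19 kN at a=24/5 m (b=L-a=16/5):
  M_1 = Pa(L-x)/L  [x>a] = 19·(24/5)·(8-6)/8 = 114/5 kN·m
Load 2 — uniform load w=8 kN/m over full span:
  M_2 = wx(L-x)/2 = 8·6·(8-6)/2 = 48 kN·m
Superposition: M = Σ M_i = 354/5 kN·m ≈ 70.800000 kN·m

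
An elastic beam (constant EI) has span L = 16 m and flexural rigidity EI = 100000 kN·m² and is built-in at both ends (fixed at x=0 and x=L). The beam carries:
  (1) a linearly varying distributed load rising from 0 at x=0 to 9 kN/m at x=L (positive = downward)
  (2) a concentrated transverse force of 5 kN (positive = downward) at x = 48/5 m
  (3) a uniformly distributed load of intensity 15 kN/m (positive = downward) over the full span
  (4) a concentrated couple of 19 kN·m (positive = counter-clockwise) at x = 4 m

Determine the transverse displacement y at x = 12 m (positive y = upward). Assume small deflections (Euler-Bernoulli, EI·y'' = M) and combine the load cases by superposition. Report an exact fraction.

Load 1 — triangular load w₀=9 kN/m (0→w₀ over full span):
  y_1 = -w₀x²(L-x)²(x+2L)/(120LEI) = -9·12²·(16-12)²·(12+2·16)/(120·16·100000) = -297/62500 m
Load 2 — point force P=5 kN at a=48/5 m (b=L-a=32/5):
  y_2 = -Pa²(L-x)²(3bL-(3b+a)(L-x))/(6L³EI)  [x>a] = -5·(48/5)²·(16-12)²·(3·(32/5)·16-(3·(32/5)+(48/5))·(16-12))/(6·16³·100000) = -9/15625 m
Load 3 — uniform load w=15 kN/m over full span:
  y_3 = -wx²(L-x)²/(24EI) = -15·12²·(16-12)²/(24·100000) = -9/625 m
Load 4 — applied couple M₀=19 kN·m at a=4 m (b=L-a=12):
  y_4 = (R_Ax³/6 - M_Ax²/2 - M₀(x-a)²/2)/EI  [x>a] with R_A=171/128, M_A=-57/16 = ((171/128)·12³/6 - (-57/16)·12²/2 - 19·(12-4)²/2)/100000 = 133/400000 m
Superposition: y = Σ y_i = -38791/2000000 m ≈ -0.019395 m

y(12) = -38791/2000000 m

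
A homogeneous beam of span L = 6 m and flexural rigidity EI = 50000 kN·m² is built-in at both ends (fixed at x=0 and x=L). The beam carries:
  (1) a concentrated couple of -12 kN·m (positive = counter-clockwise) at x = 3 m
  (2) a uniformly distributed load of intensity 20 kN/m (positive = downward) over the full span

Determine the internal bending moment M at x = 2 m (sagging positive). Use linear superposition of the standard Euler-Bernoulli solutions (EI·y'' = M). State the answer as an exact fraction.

Load 1 — applied couple M₀=-12 kN·m at a=3 m (b=L-a=3):
  M_1 = R_Ax - M_A  [x≤a] with R_A=-3, M_A=-3 = (-3)·2 - (-3) = -3 kN·m
Load 2 — uniform load w=20 kN/m over full span:
  M_2 = wLx/2 - wL²/12 - wx²/2 = 20·6·2/2 - 20·6²/12 - 20·2²/2 = 20 kN·m
Superposition: M = Σ M_i = 17 kN·m ≈ 17.000000 kN·m

M(2) = 17 kN·m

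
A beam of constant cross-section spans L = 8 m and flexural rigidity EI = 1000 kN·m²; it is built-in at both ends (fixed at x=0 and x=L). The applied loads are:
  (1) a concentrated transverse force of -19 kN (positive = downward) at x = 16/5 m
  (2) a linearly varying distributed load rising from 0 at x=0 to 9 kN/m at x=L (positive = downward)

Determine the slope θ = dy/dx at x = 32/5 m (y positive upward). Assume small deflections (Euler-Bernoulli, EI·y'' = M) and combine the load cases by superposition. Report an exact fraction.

Load 1 — point force P=-19 kN at a=16/5 m (b=L-a=24/5):
  θ_1 = Pa²(L-x)(2bL-(3b+a)(L-x))/(2L³EI)  [x>a] = (-19)·(16/5)²·(8-(32/5))·(2·(24/5)·8-(3·(24/5)+(16/5))·(8-(32/5)))/(2·8³·1000) = -5776/390625 rad
Load 2 — triangular load w₀=9 kN/m (0→w₀ over full span):
  θ_2 = -w₀(2x(L-x)(L-2x)(x+2L)+x²(L-x)²)/(120LEI) = -9·(2·(32/5)·(8-(32/5))·(8-2·(32/5))·((32/5)+2·8)+(32/5)²·(8-(32/5))²)/(120·8·1000) = 1536/78125 rad
Superposition: θ = Σ θ_i = 1904/390625 rad ≈ 0.004874 rad

θ(32/5) = 1904/390625 rad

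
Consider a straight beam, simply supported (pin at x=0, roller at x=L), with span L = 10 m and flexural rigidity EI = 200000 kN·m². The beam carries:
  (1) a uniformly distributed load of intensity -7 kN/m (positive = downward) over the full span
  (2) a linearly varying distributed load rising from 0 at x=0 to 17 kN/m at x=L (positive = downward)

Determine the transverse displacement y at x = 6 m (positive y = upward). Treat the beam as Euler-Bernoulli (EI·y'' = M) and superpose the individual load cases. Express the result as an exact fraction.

Load 1 — uniform load w=-7 kN/m over full span:
  y_1 = -wx(L³-2Lx²+x³)/(24EI) = -(-7)·6·(10³-2·10·6²+6³)/(24·200000) = 217/50000 m
Load 2 — triangular load w₀=17 kN/m (0→w₀ over full span):
  y_2 = -w₀x(7L⁴-10L²x²+3x⁴)/(360LEI) = -17·6·(7·10⁴-10·10²·6²+3·6⁴)/(360·10·200000) = -1258/234375 m
Superposition: y = Σ y_i = -3853/3750000 m ≈ -0.001027 m

y(6) = -3853/3750000 m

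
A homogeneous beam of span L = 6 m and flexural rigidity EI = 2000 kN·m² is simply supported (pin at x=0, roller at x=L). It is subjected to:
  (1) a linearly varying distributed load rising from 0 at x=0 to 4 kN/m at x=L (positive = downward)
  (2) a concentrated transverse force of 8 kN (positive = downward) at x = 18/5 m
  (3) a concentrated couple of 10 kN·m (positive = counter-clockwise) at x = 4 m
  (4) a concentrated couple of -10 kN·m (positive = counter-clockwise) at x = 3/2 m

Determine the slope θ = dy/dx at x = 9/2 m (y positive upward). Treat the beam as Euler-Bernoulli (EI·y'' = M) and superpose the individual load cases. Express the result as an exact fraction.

Load 1 — triangular load w₀=4 kN/m (0→w₀ over full span):
  θ_1 = -w₀(7L⁴-30L²x²+15x⁴)/(360LEI) = -4·(7·6⁴-30·6²·(9/2)²+15·(9/2)⁴)/(360·6·2000) = 3939/640000 rad
Load 2 — point force P=8 kN at a=18/5 m (b=L-a=12/5):
  θ_2 = -Pa(2L²-6Lx+3x²+a²)/(6LEI)  [x>a] = -8·(18/5)·(2·6²-6·6·(9/2)+3·(9/2)²+(18/5)²)/(6·6·2000) = 1629/250000 rad
Load 3 — applied couple M₀=10 kN·m at a=4 m (b=L-a=2):
  θ_3 = (M₀x²/(2L)-M₀(x-a)+C₁)/EI  [x>a] with C₁=M₀(3b²-L²)/(6L)=-20/3 = (10·(9/2)²/(2·6)-10·((9/2)-4)+(-20/3))/2000 = 1/384 rad
Load 4 — applied couple M₀=-10 kN·m at a=3/2 m (b=L-a=9/2):
  θ_4 = (M₀x²/(2L)-M₀(x-a)+C₁)/EI  [x>a] with C₁=M₀(3b²-L²)/(6L)=-55/8 = ((-10)·(9/2)²/(2·6)-(-10)·((9/2)-(3/2))+(-55/8))/2000 = 1/320 rad
Superposition: θ = Σ θ_i = 883193/48000000 rad ≈ 0.018400 rad

θ(9/2) = 883193/48000000 rad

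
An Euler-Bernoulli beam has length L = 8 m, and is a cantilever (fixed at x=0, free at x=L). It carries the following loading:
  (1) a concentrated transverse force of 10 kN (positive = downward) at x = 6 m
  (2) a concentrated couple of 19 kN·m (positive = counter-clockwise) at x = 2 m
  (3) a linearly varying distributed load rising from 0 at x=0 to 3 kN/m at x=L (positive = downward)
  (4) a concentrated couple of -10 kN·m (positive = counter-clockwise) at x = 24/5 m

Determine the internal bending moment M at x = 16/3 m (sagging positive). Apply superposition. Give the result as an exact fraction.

M(16/3) = -436/27 kN·m

Load 1 — point force P=10 kN at a=6 m (b=L-a=2):
  M_1 = -P(a-x)  [x≤a] = -10·(6-(16/3)) = -20/3 kN·m
Load 2 — applied couple M₀=19 kN·m at a=2 m (b=L-a=6):
  M_2 = 0  [x>a] = 0 kN·m
Load 3 — triangular load w₀=3 kN/m (0→w₀ over full span):
  M_3 = w₀Lx/2 - w₀L²/3 - w₀x³/(6L) = 3·8·(16/3)/2 - 3·8²/3 - 3·(16/3)³/(6·8) = -256/27 kN·m
Load 4 — applied couple M₀=-10 kN·m at a=24/5 m (b=L-a=16/5):
  M_4 = 0  [x>a] = 0 kN·m
Superposition: M = Σ M_i = -436/27 kN·m ≈ -16.148148 kN·m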